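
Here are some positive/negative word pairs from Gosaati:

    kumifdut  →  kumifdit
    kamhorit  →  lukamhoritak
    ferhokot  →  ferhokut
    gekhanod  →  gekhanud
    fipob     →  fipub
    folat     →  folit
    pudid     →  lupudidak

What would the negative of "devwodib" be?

ludevwodibak

pudid and gekhanod both end in -d yet inflect differently (lupudidak, gekhanud), so the final letter is not what conditions the rule; the last vowel is.
"devwodib" has last vowel 'i'. The stems whose last vowel is 'i' (kamhorit → lukamhoritak, pudid → lupudidak) add lu- … -ak around the stem.
So devwodib → ludevwodibak.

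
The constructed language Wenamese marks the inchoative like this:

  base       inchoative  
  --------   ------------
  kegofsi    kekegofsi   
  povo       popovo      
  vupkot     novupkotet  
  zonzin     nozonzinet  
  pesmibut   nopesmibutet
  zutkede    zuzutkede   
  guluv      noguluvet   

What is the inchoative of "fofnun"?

nofofnunet

zonzin and kegofsi both have last vowel 'i' yet inflect differently (nozonzinet, kekegofsi), so the last vowel is not what conditions the rule; whether the stem ends in a vowel or a consonant is.
"fofnun" ends in a consonant. The stems ending in a consonant (pesmibut → nopesmibutet, vupkot → novupkotet, zonzin → nozonzinet) add no- … -et around the stem.
The other pattern: stems ending in a vowel repeat the first consonant+vowel as a prefix.
So fofnun → nofofnunet.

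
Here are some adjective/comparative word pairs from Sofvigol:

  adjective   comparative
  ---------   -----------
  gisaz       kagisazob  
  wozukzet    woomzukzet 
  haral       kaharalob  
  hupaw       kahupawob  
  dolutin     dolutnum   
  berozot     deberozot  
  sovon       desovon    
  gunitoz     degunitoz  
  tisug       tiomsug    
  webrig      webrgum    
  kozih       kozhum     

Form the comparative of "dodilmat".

kadodilmatob

"dodilmat" has last vowel 'a'. The stems whose last vowel is 'a' (gisaz → kagisazob, haral → kaharalob, hupaw → kahupawob) add ka- … -ob around the stem.
So dodilmat → kadodilmatob.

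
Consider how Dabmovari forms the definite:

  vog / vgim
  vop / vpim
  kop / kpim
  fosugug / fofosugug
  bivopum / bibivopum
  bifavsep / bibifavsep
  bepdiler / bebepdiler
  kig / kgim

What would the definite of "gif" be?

gfim

kig and fosugug both end in -g yet inflect differently (kgim, fofosugug), so the final letter is not what conditions the rule; the number of vowels is.
"gif" has 1 vowel. The stems with 1 vowel (kig → kgim, vog → vgim, vop → vpim) delete the last vowel and add -im.
The other pattern: stems with 3 vowels repeat the first consonant+vowel as a prefix.
So gif → gfim.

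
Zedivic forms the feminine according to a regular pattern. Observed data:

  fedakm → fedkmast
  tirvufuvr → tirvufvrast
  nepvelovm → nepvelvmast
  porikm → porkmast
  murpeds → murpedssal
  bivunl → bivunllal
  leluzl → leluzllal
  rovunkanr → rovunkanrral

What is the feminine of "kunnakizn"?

kunnakiznnal

tirvufuvr and rovunkanr both end in -r yet inflect differently (tirvufvrast, rovunkanrral), so the final letter is not what conditions the rule; the second-to-last letter is.
"kunnakizn" has second-to-last letter 'z'. The one such stem in the data (leluzl → leluzllal) doubles the final consonant and adds -al (as do murpeds, bivunl), so the same rule applies.
The other pattern: stems whose second-to-last letter is 'k' or 'v' delete the last vowel and add -ast.
So kunnakizn → kunnakiznnal.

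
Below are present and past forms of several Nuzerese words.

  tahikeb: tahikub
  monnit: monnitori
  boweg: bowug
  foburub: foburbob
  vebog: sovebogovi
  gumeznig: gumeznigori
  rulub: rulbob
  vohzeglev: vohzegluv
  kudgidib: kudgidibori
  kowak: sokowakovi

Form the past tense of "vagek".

foburub and tahikeb both end in -b yet inflect differently (foburbob, tahikub), so the final letter is not what conditions the rule; the last vowel is.
"vagek" has last vowel 'e'. The stems whose last vowel is 'e' (vohzeglev → vohzegluv, boweg → bowug, tahikeb → tahikub) change the last vowel to 'u'.
The other patterns: stems whose last vowel is 'u' delete the last vowel and add -ob; stems whose last vowel is 'a' or 'o' add so- … -ovi around the stem; stems whose last vowel is 'i' add -ori.
So vagek → vaguk.

vaguk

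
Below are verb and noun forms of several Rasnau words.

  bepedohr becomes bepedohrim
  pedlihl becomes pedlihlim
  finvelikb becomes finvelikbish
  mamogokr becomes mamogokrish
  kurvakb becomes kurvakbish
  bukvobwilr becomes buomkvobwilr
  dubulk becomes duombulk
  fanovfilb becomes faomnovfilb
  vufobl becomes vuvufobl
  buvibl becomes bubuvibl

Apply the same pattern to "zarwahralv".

zaomrwahralv

bepedohr and mamogokr both end in -r yet inflect differently (bepedohrim, mamogokrish), so the final letter is not what conditions the rule; the second-to-last letter is.
"zarwahralv" has second-to-last letter 'l'. The stems whose second-to-last letter is 'l' (bukvobwilr → buomkvobwilr, dubulk → duombulk, fanovfilb → faomnovfilb) insert -om- after the first vowel.
The other patterns: stems whose second-to-last letter is 'h' add -im; stems whose second-to-last letter is 'k' add -ish; stems whose second-to-last letter is 'b' repeat the first consonant+vowel as a prefix.
So zarwahralv → zaomrwahralv.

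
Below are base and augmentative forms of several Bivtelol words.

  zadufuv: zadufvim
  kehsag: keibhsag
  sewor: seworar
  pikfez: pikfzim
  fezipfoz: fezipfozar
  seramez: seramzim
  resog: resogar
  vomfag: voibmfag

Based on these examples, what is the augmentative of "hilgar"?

hiiblgar

"hilgar" has last vowel 'a'. The stems whose last vowel is 'a' (kehsag → keibhsag, vomfag → voibmfag) insert -ib- after the first vowel.
The other patterns: stems whose last vowel is 'o' add -ar; stems whose last vowel is 'e' or 'u' delete the last vowel and add -im.
So hilgar → hiiblgar.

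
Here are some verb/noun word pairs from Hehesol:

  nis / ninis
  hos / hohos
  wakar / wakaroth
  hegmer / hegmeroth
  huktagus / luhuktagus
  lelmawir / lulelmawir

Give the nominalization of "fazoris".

nis and huktagus both end in -s yet inflect differently (ninis, luhuktagus), so the final letter is not what conditions the rule; the number of vowels is.
"fazoris" has 3 vowels. The stems with 3 vowels (huktagus → luhuktagus, lelmawir → lulelmawir) add the prefix lu-.
The other patterns: stems with 1 vowel repeat the first consonant+vowel as a prefix; stems with 2 vowels add -oth.
So fazoris → lufazoris.

lufazoris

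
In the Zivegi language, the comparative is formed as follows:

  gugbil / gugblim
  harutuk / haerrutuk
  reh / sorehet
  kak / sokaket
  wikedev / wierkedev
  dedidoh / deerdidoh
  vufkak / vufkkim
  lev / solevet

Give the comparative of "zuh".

"zuh" has 1 vowel. The stems with 1 vowel (reh → sorehet, kak → sokaket, lev → solevet) add so- … -et around the stem.
The other patterns: stems with 2 vowels delete the last vowel and add -im; stems with 3 vowels insert -er- after the first vowel.
So zuh → sozuhet.

sozuhet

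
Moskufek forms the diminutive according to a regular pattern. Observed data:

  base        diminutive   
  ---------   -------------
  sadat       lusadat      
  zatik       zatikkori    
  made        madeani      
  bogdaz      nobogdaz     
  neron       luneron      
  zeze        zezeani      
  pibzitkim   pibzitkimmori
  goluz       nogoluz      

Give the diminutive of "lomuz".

bogdaz and sadat both have last vowel 'a' yet inflect differently (nobogdaz, lusadat), so the last vowel is not what conditions the rule; the final letter is.
"lomuz" ends in -z. The stems ending in -z (goluz → nogoluz, bogdaz → nobogdaz) add the prefix no-.
So lomuz → nolomuz.

nolomuz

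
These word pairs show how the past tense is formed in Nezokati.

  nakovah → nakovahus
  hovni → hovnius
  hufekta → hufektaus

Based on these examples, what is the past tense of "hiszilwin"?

hiszilwinus

Every pair shown (nakovah → nakovahus, hovni → hovnius, hufekta → hufektaus) follows the same rule: add -us.
So hiszilwin → hiszilwinus.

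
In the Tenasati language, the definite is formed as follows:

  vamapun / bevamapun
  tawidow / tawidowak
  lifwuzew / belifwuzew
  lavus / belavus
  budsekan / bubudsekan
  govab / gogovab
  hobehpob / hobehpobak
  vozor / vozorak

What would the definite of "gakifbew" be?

lifwuzew and tawidow both end in -w yet inflect differently (belifwuzew, tawidowak), so the final letter is not what conditions the rule; the last vowel is.
"gakifbew" has last vowel 'e'. The one such stem in the data (lifwuzew → belifwuzew) adds the prefix be-, so the same rule applies.
So gakifbew → begakifbew.

begakifbew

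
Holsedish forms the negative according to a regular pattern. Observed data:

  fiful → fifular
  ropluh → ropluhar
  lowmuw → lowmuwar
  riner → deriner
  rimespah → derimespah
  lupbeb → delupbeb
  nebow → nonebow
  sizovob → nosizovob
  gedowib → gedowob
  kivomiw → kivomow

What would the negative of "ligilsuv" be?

"ligilsuv" has last vowel 'u'. The stems whose last vowel is 'u' (fiful → fifular, ropluh → ropluhar, lowmuw → lowmuwar) add -ar.
The other patterns: stems whose last vowel is 'a' or 'e' add the prefix de-; stems whose last vowel is 'o' add the prefix no-; stems whose last vowel is 'i' change the last vowel to 'o'.
So ligilsuv → ligilsuvar.

ligilsuvar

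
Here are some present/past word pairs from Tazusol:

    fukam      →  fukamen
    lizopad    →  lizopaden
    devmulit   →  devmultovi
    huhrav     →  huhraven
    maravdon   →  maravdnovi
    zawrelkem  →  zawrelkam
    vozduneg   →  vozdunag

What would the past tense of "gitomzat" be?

"gitomzat" has last vowel 'a'. The stems whose last vowel is 'a' (huhrav → huhraven, lizopad → lizopaden, fukam → fukamen) add -en.
So gitomzat → gitomzaten.

gitomzaten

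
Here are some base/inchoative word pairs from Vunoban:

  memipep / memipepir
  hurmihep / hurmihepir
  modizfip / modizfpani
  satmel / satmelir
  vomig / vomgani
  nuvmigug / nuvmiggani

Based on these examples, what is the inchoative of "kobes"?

kobesir

hurmihep and modizfip both end in -p yet inflect differently (hurmihepir, modizfpani), so the final letter is not what conditions the rule; the last vowel is.
"kobes" has last vowel 'e'. The stems whose last vowel is 'e' (satmel → satmelir, hurmihep → hurmihepir, memipep → memipepir) add -ir.
So kobes → kobesir.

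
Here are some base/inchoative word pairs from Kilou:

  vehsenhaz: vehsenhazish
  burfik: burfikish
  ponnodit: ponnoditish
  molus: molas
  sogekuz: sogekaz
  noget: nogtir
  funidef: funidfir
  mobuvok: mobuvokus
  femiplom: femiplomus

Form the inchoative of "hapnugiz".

"hapnugiz" has last vowel 'i'. The stems whose last vowel is 'i' (burfik → burfikish, ponnodit → ponnoditish) add -ish.
The other patterns: stems whose last vowel is 'u' change the last vowel to 'a'; stems whose last vowel is 'e' delete the last vowel and add -ir; stems whose last vowel is 'o' add -us.
So hapnugiz → hapnugizish.

hapnugizish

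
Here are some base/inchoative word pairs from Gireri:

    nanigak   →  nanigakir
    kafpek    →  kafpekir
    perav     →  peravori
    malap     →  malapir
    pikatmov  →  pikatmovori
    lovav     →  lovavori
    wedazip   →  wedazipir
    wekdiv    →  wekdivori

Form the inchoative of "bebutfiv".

"bebutfiv" ends in -v. The stems ending in -v (wekdiv → wekdivori, lovav → lovavori, perav → peravori) add -ori.
The other pattern: stems ending in -k or -p add -ir.
So bebutfiv → bebutfivori.

bebutfivori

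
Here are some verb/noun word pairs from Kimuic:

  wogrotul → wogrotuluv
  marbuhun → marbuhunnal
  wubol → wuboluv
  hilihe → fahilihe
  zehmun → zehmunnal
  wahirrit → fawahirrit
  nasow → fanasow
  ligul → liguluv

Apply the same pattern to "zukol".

zukoluv

marbuhun and ligul both have last vowel 'u' yet inflect differently (marbuhunnal, liguluv), so the last vowel is not what conditions the rule; the final letter is.
"zukol" ends in -l. The stems ending in -l (ligul → liguluv, wubol → wuboluv, wogrotul → wogrotuluv) add -uv.
So zukol → zukoluv.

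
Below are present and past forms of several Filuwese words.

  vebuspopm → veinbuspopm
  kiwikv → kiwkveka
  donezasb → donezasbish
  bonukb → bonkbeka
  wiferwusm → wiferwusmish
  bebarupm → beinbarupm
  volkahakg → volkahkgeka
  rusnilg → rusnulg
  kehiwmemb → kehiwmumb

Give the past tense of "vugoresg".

bonukb and donezasb both end in -b yet inflect differently (bonkbeka, donezasbish), so the final letter is not what conditions the rule; the second-to-last letter is.
"vugoresg" has second-to-last letter 's'. The stems whose second-to-last letter is 's' (donezasb → donezasbish, wiferwusm → wiferwusmish) add -ish.
The other patterns: stems whose second-to-last letter is 'k' delete the last vowel and add -eka; stems whose second-to-last letter is 'p' insert -in- after the first vowel; stems whose second-to-last letter is 'l' or 'm' change the last vowel to 'u'.
So vugoresg → vugoresgish.

vugoresgish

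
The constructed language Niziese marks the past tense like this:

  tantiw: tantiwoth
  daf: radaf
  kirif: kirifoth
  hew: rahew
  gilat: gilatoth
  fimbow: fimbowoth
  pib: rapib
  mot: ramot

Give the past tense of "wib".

kirif and daf both end in -f yet inflect differently (kirifoth, radaf), so the final letter is not what conditions the rule; the number of vowels is.
"wib" has 1 vowel. The stems with 1 vowel (daf → radaf, pib → rapib, mot → ramot) add the prefix ra-.
The other pattern: stems with 2 vowels add -oth.
So wib → rawib.

rawib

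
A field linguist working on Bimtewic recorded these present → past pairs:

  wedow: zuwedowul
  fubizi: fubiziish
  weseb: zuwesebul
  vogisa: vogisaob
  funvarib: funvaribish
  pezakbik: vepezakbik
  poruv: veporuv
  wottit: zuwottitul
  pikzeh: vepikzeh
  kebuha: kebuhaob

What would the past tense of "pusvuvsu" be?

vepusvuvsu

funvarib and weseb both end in -b yet inflect differently (funvaribish, zuwesebul), so the final letter is not what conditions the rule; the first letter is.
"pusvuvsu" begins with p-. The stems beginning with p- (pezakbik → vepezakbik, pikzeh → vepikzeh, poruv → veporuv) add the prefix ve-.
So pusvuvsu → vepusvuvsu.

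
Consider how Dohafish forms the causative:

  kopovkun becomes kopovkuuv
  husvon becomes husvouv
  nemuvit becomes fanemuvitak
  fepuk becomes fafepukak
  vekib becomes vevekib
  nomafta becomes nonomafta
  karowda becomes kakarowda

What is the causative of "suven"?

suveuv

"suven" ends in -n. The stems ending in -n (kopovkun → kopovkuuv, husvon → husvouv) drop the final letter and add -uv.
The other patterns: stems ending in -k or -t add fa- … -ak around the stem; stems ending in -a or -b repeat the first consonant+vowel as a prefix.
So suven → suveuv.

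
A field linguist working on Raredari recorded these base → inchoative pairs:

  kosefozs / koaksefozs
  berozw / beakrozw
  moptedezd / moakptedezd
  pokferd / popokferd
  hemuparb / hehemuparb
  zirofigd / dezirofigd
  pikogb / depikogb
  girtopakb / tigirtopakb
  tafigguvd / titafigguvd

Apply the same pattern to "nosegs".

"nosegs" has second-to-last letter 'g'. The stems whose second-to-last letter is 'g' (zirofigd → dezirofigd, pikogb → depikogb) add the prefix de-.
So nosegs → denosegs.

denosegs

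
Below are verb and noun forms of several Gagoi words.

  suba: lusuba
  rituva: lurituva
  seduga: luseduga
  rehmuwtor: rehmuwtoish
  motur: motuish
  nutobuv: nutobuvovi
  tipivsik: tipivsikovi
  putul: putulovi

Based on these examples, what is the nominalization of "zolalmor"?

motur and nutobuv both have last vowel 'u' yet inflect differently (motuish, nutobuvovi), so the last vowel is not what conditions the rule; the final letter is.
"zolalmor" ends in -r. The stems ending in -r (rehmuwtor → rehmuwtoish, motur → motuish) drop the final letter and add -ish.
So zolalmor → zolalmoish.

zolalmoish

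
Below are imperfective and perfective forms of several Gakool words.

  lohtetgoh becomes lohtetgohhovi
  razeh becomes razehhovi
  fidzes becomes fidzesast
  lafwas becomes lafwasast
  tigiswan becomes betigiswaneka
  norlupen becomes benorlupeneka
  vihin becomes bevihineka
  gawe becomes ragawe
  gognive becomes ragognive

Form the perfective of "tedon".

"tedon" ends in -n. The stems ending in -n (tigiswan → betigiswaneka, norlupen → benorlupeneka, vihin → bevihineka) add be- … -eka around the stem.
So tedon → betedoneka.

betedoneka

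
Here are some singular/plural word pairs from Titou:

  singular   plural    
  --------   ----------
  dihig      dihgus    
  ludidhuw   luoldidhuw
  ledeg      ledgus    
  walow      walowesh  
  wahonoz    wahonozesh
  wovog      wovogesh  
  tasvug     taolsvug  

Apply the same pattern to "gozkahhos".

"gozkahhos" has last vowel 'o'. The stems whose last vowel is 'o' (walow → walowesh, wahonoz → wahonozesh, wovog → wovogesh) add -esh.
The other patterns: stems whose last vowel is 'u' insert -ol- after the first vowel; stems whose last vowel is 'e' or 'i' delete the last vowel and add -us.
So gozkahhos → gozkahhosesh.

gozkahhosesh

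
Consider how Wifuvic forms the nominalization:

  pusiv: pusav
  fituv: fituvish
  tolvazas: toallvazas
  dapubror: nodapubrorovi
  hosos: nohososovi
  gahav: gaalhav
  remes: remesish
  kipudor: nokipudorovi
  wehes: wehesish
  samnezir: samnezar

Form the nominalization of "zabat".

zaalbat

"zabat" has last vowel 'a'. The stems whose last vowel is 'a' (tolvazas → toallvazas, gahav → gaalhav) insert -al- after the first vowel.
So zabat → zaalbat.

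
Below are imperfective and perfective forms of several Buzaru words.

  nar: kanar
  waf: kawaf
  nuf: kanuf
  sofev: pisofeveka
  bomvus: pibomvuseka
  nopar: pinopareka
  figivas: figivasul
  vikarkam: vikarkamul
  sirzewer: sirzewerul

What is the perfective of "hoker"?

nar and nopar both end in -r yet inflect differently (kanar, pinopareka), so the final letter is not what conditions the rule; the number of vowels is.
"hoker" has 2 vowels. The stems with 2 vowels (sofev → pisofeveka, bomvus → pibomvuseka, nopar → pinopareka) add pi- … -eka around the stem.
So hoker → pihokereka.

pihokereka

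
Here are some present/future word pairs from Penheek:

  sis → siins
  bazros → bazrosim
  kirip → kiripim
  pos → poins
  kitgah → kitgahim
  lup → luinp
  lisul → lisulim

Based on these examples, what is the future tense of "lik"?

liink

lup and kirip both end in -p yet inflect differently (luinp, kiripim), so the final letter is not what conditions the rule; the number of vowels is.
"lik" has 1 vowel. The stems with 1 vowel (sis → siins, pos → poins, lup → luinp) insert -in- after the first vowel.
So lik → liink.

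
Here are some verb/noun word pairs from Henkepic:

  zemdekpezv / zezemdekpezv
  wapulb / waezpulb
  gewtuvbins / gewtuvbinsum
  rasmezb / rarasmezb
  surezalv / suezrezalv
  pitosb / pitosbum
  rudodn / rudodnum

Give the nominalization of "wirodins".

wirodinsum

"wirodins" has second-to-last letter 'n'. The one such stem in the data (gewtuvbins → gewtuvbinsum) adds -um, so the same rule applies.
So wirodins → wirodinsum.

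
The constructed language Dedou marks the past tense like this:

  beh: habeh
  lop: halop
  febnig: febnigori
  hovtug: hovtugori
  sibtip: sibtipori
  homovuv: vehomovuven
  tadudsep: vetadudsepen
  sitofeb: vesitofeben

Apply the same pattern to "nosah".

nosahori

"nosah" has 2 vowels. The stems with 2 vowels (febnig → febnigori, hovtug → hovtugori, sibtip → sibtipori) add -ori.
The other patterns: stems with 1 vowel add the prefix ha-; stems with 3 vowels add ve- … -en around the stem.
So nosah → nosahori.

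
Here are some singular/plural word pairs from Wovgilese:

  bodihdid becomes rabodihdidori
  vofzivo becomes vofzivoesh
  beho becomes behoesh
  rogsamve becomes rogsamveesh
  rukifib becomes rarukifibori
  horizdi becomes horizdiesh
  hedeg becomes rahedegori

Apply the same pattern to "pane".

"pane" ends in a vowel. The stems ending in a vowel (rogsamve → rogsamveesh, horizdi → horizdiesh, beho → behoesh) add -esh.
So pane → paneesh.

paneesh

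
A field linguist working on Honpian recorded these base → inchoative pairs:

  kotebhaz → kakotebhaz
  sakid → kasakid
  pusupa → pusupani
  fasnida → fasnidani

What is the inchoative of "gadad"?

kagadad

kotebhaz and pusupa both have last vowel 'a' yet inflect differently (kakotebhaz, pusupani), so the last vowel is not what conditions the rule; whether the stem ends in a vowel or a consonant is.
"gadad" ends in a consonant. The stems ending in a consonant (kotebhaz → kakotebhaz, sakid → kasakid) add the prefix ka-.
So gadad → kagadad.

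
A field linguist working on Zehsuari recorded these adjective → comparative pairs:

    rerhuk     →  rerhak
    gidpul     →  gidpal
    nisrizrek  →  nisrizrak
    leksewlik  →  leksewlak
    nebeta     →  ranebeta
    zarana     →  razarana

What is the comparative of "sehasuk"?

"sehasuk" ends in a consonant. The stems ending in a consonant (rerhuk → rerhak, gidpul → gidpal, nisrizrek → nisrizrak) change the last vowel to 'a'.
The other pattern: stems ending in a vowel add the prefix ra-.
So sehasuk → sehasak.

sehasak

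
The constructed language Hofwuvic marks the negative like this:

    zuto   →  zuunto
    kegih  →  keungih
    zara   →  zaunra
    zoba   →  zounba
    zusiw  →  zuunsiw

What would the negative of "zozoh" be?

zounzoh

Every pair shown (zuto → zuunto, kegih → keungih, zara → zaunra, …) follows the same rule: insert -un- after the first vowel.
So zozoh → zounzoh.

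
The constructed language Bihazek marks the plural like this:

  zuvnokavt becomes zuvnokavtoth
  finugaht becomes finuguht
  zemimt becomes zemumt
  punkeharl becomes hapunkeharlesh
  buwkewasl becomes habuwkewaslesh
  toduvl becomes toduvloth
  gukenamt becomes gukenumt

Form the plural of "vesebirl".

havesebirlesh

"vesebirl" has second-to-last letter 'r'. The one such stem in the data (punkeharl → hapunkeharlesh) adds ha- … -esh around the stem, so the same rule applies.
So vesebirl → havesebirlesh.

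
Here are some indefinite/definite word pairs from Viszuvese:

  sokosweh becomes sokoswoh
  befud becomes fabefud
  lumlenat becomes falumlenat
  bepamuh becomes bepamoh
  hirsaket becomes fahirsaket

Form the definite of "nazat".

bepamuh and befud both have last vowel 'u' yet inflect differently (bepamoh, fabefud), so the last vowel is not what conditions the rule; the final letter is.
"nazat" ends in -t. The stems ending in -t (hirsaket → fahirsaket, lumlenat → falumlenat) add the prefix fa-.
The other pattern: stems ending in -h change the last vowel to 'o'.
So nazat → fanazat.

fanazat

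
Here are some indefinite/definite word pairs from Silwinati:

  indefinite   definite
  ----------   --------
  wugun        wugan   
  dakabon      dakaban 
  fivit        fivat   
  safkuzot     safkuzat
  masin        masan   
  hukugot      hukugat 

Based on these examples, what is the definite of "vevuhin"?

vevuhan

Every pair shown (wugun → wugan, dakabon → dakaban, fivit → fivat, …) follows the same rule: change the last vowel to 'a'.
So vevuhin → vevuhan.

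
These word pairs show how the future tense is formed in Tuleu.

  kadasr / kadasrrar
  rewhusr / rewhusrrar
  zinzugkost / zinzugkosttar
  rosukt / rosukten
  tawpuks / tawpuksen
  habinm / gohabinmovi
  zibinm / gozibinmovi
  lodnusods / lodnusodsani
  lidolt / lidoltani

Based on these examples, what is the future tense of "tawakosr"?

zinzugkost and rosukt both end in -t yet inflect differently (zinzugkosttar, rosukten), so the final letter is not what conditions the rule; the second-to-last letter is.
"tawakosr" has second-to-last letter 's'. The stems whose second-to-last letter is 's' (kadasr → kadasrrar, rewhusr → rewhusrrar, zinzugkost → zinzugkosttar) double the final consonant and add -ar.
The other patterns: stems whose second-to-last letter is 'k' add -en; stems whose second-to-last letter is 'n' add go- … -ovi around the stem; stems whose second-to-last letter is 'd' or 'l' add -ani.
So tawakosr → tawakosrrar.

tawakosrrar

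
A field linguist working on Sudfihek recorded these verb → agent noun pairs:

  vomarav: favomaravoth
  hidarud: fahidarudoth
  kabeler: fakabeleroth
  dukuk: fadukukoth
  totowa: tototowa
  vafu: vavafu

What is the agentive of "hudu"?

huhudu

vomarav and totowa both have last vowel 'a' yet inflect differently (favomaravoth, tototowa), so the last vowel is not what conditions the rule; whether the stem ends in a vowel or a consonant is.
"hudu" ends in a vowel. The stems ending in a vowel (totowa → tototowa, vafu → vavafu) repeat the first consonant+vowel as a prefix.
The other pattern: stems ending in a consonant add fa- … -oth around the stem.
So hudu → huhudu.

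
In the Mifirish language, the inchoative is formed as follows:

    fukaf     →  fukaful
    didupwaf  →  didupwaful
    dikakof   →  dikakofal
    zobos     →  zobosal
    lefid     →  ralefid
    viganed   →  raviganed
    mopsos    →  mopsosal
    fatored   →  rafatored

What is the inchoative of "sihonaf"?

sihonaful

dikakof and didupwaf both end in -f yet inflect differently (dikakofal, didupwaful), so the final letter is not what conditions the rule; the last vowel is.
"sihonaf" has last vowel 'a'. The stems whose last vowel is 'a' (didupwaf → didupwaful, fukaf → fukaful) add -ul.
So sihonaf → sihonaful.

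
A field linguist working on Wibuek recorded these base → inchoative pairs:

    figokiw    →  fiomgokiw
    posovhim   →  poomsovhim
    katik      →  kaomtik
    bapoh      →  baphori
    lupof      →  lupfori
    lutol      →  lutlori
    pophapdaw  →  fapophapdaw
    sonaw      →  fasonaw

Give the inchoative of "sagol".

figokiw and pophapdaw both end in -w yet inflect differently (fiomgokiw, fapophapdaw), so the final letter is not what conditions the rule; the last vowel is.
"sagol" has last vowel 'o'. The stems whose last vowel is 'o' (bapoh → baphori, lupof → lupfori, lutol → lutlori) delete the last vowel and add -ori.
So sagol → saglori.

saglori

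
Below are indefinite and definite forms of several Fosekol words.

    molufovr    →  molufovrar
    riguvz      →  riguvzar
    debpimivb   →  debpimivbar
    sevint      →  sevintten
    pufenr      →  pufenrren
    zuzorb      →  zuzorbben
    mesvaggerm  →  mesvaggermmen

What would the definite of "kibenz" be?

molufovr and pufenr both end in -r yet inflect differently (molufovrar, pufenrren), so the final letter is not what conditions the rule; the second-to-last letter is.
"kibenz" has second-to-last letter 'n'. The stems whose second-to-last letter is 'n' (sevint → sevintten, pufenr → pufenrren) double the final consonant and add -en.
So kibenz → kibenzzen.

kibenzzen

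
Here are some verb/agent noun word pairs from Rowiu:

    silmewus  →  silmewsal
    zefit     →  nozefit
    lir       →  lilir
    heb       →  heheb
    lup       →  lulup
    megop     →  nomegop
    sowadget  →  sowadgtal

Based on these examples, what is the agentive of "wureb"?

lup and megop both end in -p yet inflect differently (lulup, nomegop), so the final letter is not what conditions the rule; the number of vowels is.
"wureb" has 2 vowels. The stems with 2 vowels (megop → nomegop, zefit → nozefit) add the prefix no-.
So wureb → nowureb.

nowureb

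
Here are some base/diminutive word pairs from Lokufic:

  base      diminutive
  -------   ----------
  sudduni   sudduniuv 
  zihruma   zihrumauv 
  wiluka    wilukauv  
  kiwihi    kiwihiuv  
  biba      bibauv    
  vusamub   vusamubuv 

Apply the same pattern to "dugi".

dugiuv

Every pair shown (sudduni → sudduniuv, zihruma → zihrumauv, wiluka → wilukauv, …) follows the same rule: add -uv.
So dugi → dugiuv.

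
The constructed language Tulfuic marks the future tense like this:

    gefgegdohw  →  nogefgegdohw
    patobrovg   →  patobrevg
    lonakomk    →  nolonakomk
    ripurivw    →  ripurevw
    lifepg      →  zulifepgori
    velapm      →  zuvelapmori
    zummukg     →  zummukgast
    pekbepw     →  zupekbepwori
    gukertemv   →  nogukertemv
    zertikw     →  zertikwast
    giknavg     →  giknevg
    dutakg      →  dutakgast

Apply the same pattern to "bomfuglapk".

zubomfuglapkori

"bomfuglapk" has second-to-last letter 'p'. The stems whose second-to-last letter is 'p' (pekbepw → zupekbepwori, lifepg → zulifepgori, velapm → zuvelapmori) add zu- … -ori around the stem.
So bomfuglapk → zubomfuglapkori.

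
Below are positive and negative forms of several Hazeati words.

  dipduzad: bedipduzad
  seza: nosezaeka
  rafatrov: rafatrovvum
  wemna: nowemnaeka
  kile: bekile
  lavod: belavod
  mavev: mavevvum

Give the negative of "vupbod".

rafatrov and lavod both have last vowel 'o' yet inflect differently (rafatrovvum, belavod), so the last vowel is not what conditions the rule; the final letter is.
"vupbod" ends in -d. The stems ending in -d (lavod → belavod, dipduzad → bedipduzad) add the prefix be-.
The other patterns: stems ending in -a add no- … -eka around the stem; stems ending in -v double the final consonant and add -um.
So vupbod → bevupbod.

bevupbod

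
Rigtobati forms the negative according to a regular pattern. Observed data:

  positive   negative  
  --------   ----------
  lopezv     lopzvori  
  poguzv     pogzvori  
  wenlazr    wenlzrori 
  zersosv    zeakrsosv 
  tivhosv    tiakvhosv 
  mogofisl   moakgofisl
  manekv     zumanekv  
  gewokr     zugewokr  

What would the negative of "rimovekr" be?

zurimovekr

lopezv and zersosv both end in -v yet inflect differently (lopzvori, zeakrsosv), so the final letter is not what conditions the rule; the second-to-last letter is.
"rimovekr" has second-to-last letter 'k'. The stems whose second-to-last letter is 'k' (manekv → zumanekv, gewokr → zugewokr) add the prefix zu-.
So rimovekr → zurimovekr.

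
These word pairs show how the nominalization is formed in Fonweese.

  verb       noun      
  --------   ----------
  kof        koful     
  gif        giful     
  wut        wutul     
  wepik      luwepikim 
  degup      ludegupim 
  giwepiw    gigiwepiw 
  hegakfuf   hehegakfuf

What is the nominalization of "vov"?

vovul

kof and hegakfuf both end in -f yet inflect differently (koful, hehegakfuf), so the final letter is not what conditions the rule; the number of vowels is.
"vov" has 1 vowel. The stems with 1 vowel (kof → koful, gif → giful, wut → wutul) add -ul.
So vov → vovul.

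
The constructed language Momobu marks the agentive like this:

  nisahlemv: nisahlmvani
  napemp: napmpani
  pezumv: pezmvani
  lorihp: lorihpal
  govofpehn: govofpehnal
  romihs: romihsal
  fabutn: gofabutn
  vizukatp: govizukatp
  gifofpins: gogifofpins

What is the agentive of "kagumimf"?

kagummfani

napemp and lorihp both end in -p yet inflect differently (napmpani, lorihpal), so the final letter is not what conditions the rule; the second-to-last letter is.
"kagumimf" has second-to-last letter 'm'. The stems whose second-to-last letter is 'm' (nisahlemv → nisahlmvani, napemp → napmpani, pezumv → pezmvani) delete the last vowel and add -ani.
So kagumimf → kagummfani.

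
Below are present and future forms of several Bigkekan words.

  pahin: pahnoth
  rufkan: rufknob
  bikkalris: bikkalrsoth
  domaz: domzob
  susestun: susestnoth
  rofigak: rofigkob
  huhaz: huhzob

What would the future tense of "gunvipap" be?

"gunvipap" has last vowel 'a'. The stems whose last vowel is 'a' (domaz → domzob, rofigak → rofigkob, huhaz → huhzob) delete the last vowel and add -ob.
The other pattern: stems whose last vowel is 'i' or 'u' delete the last vowel and add -oth.
So gunvipap → gunvippob.

gunvippob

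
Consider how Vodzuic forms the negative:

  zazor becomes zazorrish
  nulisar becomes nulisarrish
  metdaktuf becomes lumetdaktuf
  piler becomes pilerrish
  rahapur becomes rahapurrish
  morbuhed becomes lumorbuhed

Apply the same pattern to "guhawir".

"guhawir" ends in -r. The stems ending in -r (rahapur → rahapurrish, nulisar → nulisarrish, piler → pilerrish) double the final consonant and add -ish.
The other pattern: stems ending in -d or -f add the prefix lu-.
So guhawir → guhawirrish.

guhawirrish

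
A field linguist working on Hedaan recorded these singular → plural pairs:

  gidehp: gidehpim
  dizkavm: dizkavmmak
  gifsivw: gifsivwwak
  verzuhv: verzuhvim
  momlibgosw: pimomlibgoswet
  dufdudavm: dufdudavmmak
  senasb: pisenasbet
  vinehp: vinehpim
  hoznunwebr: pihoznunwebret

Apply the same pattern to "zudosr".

pizudosret

"zudosr" has second-to-last letter 's'. The stems whose second-to-last letter is 's' (senasb → pisenasbet, momlibgosw → pimomlibgoswet) add pi- … -et around the stem.
The other patterns: stems whose second-to-last letter is 'h' add -im; stems whose second-to-last letter is 'v' double the final consonant and add -ak.
So zudosr → pizudosret.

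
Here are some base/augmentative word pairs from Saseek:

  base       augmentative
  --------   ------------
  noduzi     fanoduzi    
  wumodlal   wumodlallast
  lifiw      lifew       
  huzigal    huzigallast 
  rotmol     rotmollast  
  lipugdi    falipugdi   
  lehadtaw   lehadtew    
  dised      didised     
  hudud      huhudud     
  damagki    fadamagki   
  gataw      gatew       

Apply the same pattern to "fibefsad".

fifibefsad

damagki and lifiw both have last vowel 'i' yet inflect differently (fadamagki, lifew), so the last vowel is not what conditions the rule; the final letter is.
"fibefsad" ends in -d. The stems ending in -d (hudud → huhudud, dised → didised) repeat the first consonant+vowel as a prefix.
The other patterns: stems ending in -i add the prefix fa-; stems ending in -w change the last vowel to 'e'; stems ending in -l double the final consonant and add -ast.
So fibefsad → fifibefsad.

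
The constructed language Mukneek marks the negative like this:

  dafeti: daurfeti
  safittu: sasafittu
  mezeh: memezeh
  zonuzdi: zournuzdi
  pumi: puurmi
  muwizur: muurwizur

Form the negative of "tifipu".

"tifipu" ends in -u. The one such stem in the data (safittu → sasafittu) repeats the first consonant+vowel as a prefix (as does mezeh), so the same rule applies.
So tifipu → titifipu.

titifipu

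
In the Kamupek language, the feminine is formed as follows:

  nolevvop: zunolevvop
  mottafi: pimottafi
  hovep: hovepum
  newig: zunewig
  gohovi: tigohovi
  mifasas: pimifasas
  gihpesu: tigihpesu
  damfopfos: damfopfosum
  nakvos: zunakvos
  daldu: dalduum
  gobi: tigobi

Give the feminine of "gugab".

gohovi and mottafi both end in -i yet inflect differently (tigohovi, pimottafi), so the final letter is not what conditions the rule; the first letter is.
"gugab" begins with g-. The stems beginning with g- (gihpesu → tigihpesu, gohovi → tigohovi, gobi → tigobi) add the prefix ti-.
The other patterns: stems beginning with n- add the prefix zu-; stems beginning with m- add the prefix pi-; stems beginning with d- or h- add -um.
So gugab → tigugab.

tigugab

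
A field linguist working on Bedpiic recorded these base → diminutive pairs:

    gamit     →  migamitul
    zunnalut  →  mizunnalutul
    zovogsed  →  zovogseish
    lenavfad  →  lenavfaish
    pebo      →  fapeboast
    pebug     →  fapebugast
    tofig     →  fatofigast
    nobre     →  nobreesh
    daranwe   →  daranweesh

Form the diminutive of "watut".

miwatutul

"watut" ends in -t. The stems ending in -t (gamit → migamitul, zunnalut → mizunnalutul) add mi- … -ul around the stem.
So watut → miwatutul.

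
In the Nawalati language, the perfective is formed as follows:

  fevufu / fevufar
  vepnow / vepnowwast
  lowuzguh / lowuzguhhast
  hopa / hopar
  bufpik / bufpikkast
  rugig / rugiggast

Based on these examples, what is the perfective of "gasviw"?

lowuzguh and fevufu both have last vowel 'u' yet inflect differently (lowuzguhhast, fevufar), so the last vowel is not what conditions the rule; whether the stem ends in a vowel or a consonant is.
"gasviw" ends in a consonant. The stems ending in a consonant (vepnow → vepnowwast, lowuzguh → lowuzguhhast, bufpik → bufpikkast) double the final consonant and add -ast.
The other pattern: stems ending in a vowel drop the final letter and add -ar.
So gasviw → gasviwwast.

gasviwwast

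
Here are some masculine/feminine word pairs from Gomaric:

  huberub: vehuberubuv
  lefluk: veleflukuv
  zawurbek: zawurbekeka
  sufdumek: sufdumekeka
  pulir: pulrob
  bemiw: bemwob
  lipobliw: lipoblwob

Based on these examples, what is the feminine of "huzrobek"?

huzrobekeka

"huzrobek" has last vowel 'e'. The stems whose last vowel is 'e' (zawurbek → zawurbekeka, sufdumek → sufdumekeka) add -eka.
The other patterns: stems whose last vowel is 'u' add ve- … -uv around the stem; stems whose last vowel is 'i' delete the last vowel and add -ob.
So huzrobek → huzrobekeka.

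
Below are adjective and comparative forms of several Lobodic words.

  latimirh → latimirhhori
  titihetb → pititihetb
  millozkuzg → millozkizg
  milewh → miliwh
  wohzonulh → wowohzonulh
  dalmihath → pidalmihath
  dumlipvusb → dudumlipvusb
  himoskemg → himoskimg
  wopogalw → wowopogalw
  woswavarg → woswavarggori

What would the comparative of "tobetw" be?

latimirh and wohzonulh both end in -h yet inflect differently (latimirhhori, wowohzonulh), so the final letter is not what conditions the rule; the second-to-last letter is.
"tobetw" has second-to-last letter 't'. The stems whose second-to-last letter is 't' (dalmihath → pidalmihath, titihetb → pititihetb) add the prefix pi-.
The other patterns: stems whose second-to-last letter is 'r' double the final consonant and add -ori; stems whose second-to-last letter is 'l' or 's' repeat the first consonant+vowel as a prefix; stems whose second-to-last letter is 'm', 'w' or 'z' change the last vowel to 'i'.
So tobetw → pitobetw.

pitobetw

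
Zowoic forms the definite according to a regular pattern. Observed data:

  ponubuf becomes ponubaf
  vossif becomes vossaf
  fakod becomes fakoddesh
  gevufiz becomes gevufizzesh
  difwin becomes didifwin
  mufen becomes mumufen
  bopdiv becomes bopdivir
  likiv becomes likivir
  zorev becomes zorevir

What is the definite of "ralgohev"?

ralgohevir

vossif and gevufiz both have last vowel 'i' yet inflect differently (vossaf, gevufizzesh), so the last vowel is not what conditions the rule; the final letter is.
"ralgohev" ends in -v. The stems ending in -v (bopdiv → bopdivir, likiv → likivir, zorev → zorevir) add -ir.
So ralgohev → ralgohevir.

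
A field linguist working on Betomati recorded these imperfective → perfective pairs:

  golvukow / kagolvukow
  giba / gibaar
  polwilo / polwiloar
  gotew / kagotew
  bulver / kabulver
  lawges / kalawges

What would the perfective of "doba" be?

golvukow and polwilo both have last vowel 'o' yet inflect differently (kagolvukow, polwiloar), so the last vowel is not what conditions the rule; whether the stem ends in a vowel or a consonant is.
"doba" ends in a vowel. The stems ending in a vowel (giba → gibaar, polwilo → polwiloar) add -ar.
So doba → dobaar.

dobaar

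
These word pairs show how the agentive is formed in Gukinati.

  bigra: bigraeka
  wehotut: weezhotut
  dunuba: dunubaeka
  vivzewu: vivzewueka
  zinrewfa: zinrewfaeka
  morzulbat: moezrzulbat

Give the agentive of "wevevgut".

morzulbat and zinrewfa both have last vowel 'a' yet inflect differently (moezrzulbat, zinrewfaeka), so the last vowel is not what conditions the rule; the final letter is.
"wevevgut" ends in -t. The stems ending in -t (wehotut → weezhotut, morzulbat → moezrzulbat) insert -ez- after the first vowel.
The other pattern: stems ending in -a or -u add -eka.
So wevevgut → weezvevgut.

weezvevgut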